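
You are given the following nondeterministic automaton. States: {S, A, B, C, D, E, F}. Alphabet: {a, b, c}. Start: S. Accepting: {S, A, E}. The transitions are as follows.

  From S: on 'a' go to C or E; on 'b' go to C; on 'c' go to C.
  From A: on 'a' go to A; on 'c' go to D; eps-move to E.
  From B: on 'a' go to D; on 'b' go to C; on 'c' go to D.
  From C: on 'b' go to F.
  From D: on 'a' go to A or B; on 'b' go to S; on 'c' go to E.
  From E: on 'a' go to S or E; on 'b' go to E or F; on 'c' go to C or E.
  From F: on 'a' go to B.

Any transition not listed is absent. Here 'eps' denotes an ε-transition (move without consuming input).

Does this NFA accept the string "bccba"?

Start in {S}.
Read 'b': S→{C}; now {C}.
Read 'c': C→∅; now ∅.
The set is empty and remains empty for the remaining 3 symbols.
The final set ∅ contains no accepting state.

No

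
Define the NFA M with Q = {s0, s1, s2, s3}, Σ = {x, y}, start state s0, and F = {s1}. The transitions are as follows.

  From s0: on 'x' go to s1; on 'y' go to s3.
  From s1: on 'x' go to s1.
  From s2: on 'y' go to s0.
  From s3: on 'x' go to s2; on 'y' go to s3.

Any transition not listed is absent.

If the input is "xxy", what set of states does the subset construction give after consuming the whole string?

∅

Start in {s0}.
Read 'x': s0→{s1}; now {s1}.
Read 'x': s1→{s1}; now {s1}.
Read 'y': s1→∅; now ∅.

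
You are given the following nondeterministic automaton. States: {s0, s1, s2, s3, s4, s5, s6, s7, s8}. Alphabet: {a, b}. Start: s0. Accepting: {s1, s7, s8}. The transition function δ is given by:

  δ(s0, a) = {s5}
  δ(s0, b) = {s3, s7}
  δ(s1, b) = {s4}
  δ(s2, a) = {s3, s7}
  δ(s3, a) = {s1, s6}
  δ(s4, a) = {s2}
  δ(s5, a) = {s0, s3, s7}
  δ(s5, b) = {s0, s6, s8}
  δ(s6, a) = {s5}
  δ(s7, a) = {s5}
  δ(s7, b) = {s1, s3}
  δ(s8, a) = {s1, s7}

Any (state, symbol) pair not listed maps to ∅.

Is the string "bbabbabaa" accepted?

Start in {s0}.
Read 'b': {s0} → {s3, s7}.
Read 'b': {s3, s7} → {s1, s3}.
Read 'a': {s1, s3} → {s1, s6}.
Read 'b': {s1, s6} → {s4}.
Read 'b': {s4} → ∅.
The set is empty and remains empty for the remaining 4 symbols.
The final set ∅ contains no accepting state.

No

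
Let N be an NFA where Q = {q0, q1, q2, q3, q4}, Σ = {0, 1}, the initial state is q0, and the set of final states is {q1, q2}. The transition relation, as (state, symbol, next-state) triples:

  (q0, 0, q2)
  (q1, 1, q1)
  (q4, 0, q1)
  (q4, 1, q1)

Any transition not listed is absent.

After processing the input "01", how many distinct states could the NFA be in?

0

Start in {q0}.
Read '0': q0→{q2}; now {q2}.
Read '1': q2→∅; now ∅.
That set has 0 states.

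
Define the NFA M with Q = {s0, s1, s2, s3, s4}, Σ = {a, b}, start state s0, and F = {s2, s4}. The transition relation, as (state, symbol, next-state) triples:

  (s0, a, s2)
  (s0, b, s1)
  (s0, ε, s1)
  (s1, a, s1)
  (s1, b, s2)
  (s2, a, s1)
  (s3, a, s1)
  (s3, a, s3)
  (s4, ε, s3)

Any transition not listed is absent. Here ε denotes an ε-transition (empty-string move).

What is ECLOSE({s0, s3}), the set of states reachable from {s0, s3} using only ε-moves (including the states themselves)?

{s0, s1, s3}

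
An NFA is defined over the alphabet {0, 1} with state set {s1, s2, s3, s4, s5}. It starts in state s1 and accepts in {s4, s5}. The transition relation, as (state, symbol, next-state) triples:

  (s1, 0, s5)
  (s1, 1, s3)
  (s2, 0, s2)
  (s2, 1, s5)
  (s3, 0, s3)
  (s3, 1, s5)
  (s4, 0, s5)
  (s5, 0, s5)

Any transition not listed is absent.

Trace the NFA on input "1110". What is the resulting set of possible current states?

∅

Start in {s1}.
Read '1': s1→{s3}; now {s3}.
Read '1': s3→{s5}; now {s5}.
Read '1': s5→∅; now ∅.
The set is empty and remains empty for the remaining 1 symbol.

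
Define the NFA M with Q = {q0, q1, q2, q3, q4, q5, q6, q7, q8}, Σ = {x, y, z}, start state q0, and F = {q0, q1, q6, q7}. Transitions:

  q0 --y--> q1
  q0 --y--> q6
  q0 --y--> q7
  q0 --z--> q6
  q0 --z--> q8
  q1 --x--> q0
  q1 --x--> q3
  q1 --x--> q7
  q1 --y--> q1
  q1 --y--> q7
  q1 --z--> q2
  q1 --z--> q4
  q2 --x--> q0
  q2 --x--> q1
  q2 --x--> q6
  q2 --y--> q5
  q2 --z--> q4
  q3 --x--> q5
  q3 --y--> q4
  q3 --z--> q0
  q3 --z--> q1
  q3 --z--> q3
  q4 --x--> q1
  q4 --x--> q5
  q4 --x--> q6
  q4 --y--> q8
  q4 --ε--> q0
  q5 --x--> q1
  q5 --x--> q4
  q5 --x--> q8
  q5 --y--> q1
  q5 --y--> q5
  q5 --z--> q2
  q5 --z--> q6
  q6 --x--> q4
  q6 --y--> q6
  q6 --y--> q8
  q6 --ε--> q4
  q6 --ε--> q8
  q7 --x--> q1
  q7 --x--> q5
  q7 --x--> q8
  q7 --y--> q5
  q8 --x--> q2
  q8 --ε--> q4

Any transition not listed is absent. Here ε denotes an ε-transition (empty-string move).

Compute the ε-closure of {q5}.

{q5}

Begin with {q5}.
No ε-moves leave this set, so the closure equals the set itself.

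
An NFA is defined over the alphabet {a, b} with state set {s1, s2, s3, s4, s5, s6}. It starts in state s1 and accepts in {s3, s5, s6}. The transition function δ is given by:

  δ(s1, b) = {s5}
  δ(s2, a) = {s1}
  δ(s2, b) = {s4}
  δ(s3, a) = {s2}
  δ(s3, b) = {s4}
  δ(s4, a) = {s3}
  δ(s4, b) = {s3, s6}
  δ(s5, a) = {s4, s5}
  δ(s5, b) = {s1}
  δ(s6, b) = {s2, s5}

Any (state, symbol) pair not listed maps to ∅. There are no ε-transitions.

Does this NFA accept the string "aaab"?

No

Start in {s1}.
Read 'a': s1→∅; now ∅.
The set is empty and remains empty for the remaining 3 symbols.
The final set ∅ contains no accepting state.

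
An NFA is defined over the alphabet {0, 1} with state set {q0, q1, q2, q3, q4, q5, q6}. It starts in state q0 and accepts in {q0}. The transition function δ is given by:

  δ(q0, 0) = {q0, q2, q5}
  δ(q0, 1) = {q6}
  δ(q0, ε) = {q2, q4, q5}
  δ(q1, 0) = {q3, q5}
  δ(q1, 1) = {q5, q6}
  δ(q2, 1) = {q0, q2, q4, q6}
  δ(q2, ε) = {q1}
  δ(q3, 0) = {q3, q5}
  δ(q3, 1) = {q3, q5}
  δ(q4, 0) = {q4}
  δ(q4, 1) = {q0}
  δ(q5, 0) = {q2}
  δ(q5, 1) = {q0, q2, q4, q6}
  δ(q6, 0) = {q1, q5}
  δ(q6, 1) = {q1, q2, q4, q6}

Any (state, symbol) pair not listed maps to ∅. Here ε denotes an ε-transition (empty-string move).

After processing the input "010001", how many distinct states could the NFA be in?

7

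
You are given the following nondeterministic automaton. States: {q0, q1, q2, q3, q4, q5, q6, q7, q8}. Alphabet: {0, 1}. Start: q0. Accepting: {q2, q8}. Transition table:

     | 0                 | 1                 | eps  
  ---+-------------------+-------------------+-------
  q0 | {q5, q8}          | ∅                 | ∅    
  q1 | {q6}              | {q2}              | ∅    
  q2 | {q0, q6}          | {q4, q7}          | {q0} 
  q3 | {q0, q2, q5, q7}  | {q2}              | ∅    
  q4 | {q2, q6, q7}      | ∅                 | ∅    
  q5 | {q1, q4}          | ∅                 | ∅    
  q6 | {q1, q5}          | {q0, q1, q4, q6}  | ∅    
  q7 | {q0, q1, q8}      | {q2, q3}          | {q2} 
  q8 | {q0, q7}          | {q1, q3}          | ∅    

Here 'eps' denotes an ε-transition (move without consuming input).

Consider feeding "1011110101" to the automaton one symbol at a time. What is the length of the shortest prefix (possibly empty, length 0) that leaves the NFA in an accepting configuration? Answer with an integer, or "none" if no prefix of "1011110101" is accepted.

Start in {q0}.
Read '1': {q0} → ∅.
The set is empty and remains empty for the remaining 9 symbols.
No reachable set along the way intersects F.

none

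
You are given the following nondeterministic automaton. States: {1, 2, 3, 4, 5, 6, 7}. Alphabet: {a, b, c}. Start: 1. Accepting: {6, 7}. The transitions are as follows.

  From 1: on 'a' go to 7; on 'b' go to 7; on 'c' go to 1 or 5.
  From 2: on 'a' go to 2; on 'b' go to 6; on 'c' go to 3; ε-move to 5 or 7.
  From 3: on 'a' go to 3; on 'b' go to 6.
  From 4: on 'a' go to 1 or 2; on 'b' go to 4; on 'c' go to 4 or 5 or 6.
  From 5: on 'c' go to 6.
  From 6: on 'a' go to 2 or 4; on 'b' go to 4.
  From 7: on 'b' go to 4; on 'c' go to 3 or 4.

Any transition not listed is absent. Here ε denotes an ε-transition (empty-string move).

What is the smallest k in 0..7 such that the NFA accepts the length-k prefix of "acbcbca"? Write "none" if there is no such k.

1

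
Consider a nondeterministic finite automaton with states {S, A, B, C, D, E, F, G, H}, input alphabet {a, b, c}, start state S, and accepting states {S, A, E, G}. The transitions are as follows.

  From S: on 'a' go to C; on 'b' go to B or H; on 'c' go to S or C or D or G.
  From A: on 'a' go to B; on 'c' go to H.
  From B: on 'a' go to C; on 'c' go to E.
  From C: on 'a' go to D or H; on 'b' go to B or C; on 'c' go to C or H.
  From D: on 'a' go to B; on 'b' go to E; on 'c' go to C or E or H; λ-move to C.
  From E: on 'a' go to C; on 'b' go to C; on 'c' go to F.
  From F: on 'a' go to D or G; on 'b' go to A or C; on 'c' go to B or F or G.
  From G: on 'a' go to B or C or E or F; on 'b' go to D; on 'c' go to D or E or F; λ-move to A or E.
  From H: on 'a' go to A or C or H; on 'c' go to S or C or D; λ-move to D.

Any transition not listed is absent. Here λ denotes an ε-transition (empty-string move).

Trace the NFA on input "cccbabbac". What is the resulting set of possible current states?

{S, C, D, E, H}

Start in {S}.
Read 'c': S→{S, C, D, G}; union {S, C, D, G}; ε-closure = {S, A, C, D, E, G}.
Read 'c': S→{S, C, D, G}, A→{H}, C→{C, H}, D→{C, E, H}, E→{F}, G→{D, E, F}; union {S, C, D, E, F, G, H}; ε-closure = {S, A, C, D, E, F, G, H}.
Read 'c': S→{S, C, D, G}, A→{H}, C→{C, H}, D→{C, E, H}, E→{F}, F→{B, F, G}, G→{D, E, F}, H→{S, C, D}; union {S, B, C, D, E, F, G, H}; ε-closure = {S, A, B, C, D, E, F, G, H}.
Read 'b': S→{B, H}, A→∅, B→∅, C→{B, C}, D→{E}, E→{C}, F→{A, C}, G→{D}, H→∅; now {A, B, C, D, E, H}.
Read 'a': A→{B}, B→{C}, C→{D, H}, D→{B}, E→{C}, H→{A, C, H}; now {A, B, C, D, H}.
Read 'b': A→∅, B→∅, C→{B, C}, D→{E}, H→∅; now {B, C, E}.
Read 'b': B→∅, C→{B, C}, E→{C}; now {B, C}.
Read 'a': B→{C}, C→{D, H}; now {C, D, H}.
Read 'c': C→{C, H}, D→{C, E, H}, H→{S, C, D}; now {S, C, D, E, H}.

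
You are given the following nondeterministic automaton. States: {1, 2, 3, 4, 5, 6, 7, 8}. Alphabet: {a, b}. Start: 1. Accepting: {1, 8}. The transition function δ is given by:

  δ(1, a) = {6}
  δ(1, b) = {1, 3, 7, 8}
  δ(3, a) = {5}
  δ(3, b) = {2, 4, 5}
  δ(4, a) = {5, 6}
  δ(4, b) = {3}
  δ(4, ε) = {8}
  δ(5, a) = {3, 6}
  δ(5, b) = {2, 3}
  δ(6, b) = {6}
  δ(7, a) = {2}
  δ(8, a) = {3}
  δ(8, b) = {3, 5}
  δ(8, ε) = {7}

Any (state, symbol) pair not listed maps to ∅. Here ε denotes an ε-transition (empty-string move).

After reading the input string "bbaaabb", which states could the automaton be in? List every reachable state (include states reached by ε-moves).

{2, 3, 4, 5, 6, 7, 8}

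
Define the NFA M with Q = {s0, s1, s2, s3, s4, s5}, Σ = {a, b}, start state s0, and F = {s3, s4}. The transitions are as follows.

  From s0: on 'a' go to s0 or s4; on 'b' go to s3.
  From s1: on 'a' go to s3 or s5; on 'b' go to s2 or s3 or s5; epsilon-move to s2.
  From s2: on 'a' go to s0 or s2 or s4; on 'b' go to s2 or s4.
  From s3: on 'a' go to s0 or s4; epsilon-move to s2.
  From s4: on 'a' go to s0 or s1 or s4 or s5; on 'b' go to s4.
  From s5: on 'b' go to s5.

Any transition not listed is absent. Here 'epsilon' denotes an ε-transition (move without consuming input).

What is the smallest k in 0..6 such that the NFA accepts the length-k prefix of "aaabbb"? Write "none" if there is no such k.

Start in {s0}.
Read 'a': s0→{s0, s4}; now {s0, s4}.
None of the earlier sets intersect F, but {s0, s4} does.

1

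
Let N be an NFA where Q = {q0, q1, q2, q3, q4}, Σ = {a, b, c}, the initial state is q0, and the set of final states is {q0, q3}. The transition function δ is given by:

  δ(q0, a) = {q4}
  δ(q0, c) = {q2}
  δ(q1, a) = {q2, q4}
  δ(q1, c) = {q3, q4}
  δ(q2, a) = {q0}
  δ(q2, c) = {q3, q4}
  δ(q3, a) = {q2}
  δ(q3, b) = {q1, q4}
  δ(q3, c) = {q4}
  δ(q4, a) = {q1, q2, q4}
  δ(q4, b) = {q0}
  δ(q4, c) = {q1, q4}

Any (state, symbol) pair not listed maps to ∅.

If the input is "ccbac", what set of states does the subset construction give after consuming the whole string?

Start in {q0}.
Read 'c': {q0} → {q2}.
Read 'c': {q2} → {q3, q4}.
Read 'b': {q3, q4} → {q0, q1, q4}.
Read 'a': {q0, q1, q4} → {q1, q2, q4}.
Read 'c': {q1, q2, q4} → {q1, q3, q4}.

{q1, q3, q4}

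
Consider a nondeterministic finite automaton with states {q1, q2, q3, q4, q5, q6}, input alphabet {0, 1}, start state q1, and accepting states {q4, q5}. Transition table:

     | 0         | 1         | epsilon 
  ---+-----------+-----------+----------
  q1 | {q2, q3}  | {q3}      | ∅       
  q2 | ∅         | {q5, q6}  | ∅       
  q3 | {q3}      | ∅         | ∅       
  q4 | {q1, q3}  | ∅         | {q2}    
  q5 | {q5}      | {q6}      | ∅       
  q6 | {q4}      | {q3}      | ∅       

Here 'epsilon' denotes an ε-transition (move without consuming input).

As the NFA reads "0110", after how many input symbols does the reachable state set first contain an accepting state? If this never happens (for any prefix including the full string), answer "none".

Start in {q1}.
Read '0': {q1} → {q2, q3}.
Read '1': {q2, q3} → {q5, q6}.
None of the earlier sets intersect F, but {q5, q6} does.

2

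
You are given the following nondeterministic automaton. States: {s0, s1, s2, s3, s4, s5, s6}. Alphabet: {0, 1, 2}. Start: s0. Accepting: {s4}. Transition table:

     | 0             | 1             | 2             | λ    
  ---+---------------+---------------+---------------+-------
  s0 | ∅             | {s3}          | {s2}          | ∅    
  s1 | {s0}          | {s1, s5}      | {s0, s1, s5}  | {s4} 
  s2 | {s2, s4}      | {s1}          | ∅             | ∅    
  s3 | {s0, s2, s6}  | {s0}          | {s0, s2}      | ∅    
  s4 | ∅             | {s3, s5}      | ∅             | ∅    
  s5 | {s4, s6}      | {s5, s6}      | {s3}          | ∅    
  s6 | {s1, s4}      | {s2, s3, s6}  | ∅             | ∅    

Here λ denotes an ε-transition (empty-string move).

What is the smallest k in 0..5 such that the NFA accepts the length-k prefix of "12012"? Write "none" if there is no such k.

3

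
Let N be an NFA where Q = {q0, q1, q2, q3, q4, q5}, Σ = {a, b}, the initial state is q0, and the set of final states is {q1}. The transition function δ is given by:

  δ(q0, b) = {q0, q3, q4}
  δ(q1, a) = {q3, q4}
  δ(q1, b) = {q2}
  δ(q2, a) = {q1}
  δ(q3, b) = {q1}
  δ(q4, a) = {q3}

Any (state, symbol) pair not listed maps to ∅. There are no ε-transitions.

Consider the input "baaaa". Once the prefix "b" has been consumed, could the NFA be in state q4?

Yes

Start in {q0}.
Read 'b': {q0} → {q0, q3, q4}.
State q4 is in {q0, q3, q4}.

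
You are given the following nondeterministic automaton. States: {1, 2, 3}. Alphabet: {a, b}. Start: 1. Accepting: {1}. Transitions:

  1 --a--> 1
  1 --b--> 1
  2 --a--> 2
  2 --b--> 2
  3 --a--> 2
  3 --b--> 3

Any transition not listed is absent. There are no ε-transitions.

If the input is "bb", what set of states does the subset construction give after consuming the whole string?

{1}

Start in {1}.
Read 'b': 1→{1}; now {1}.
Read 'b': 1→{1}; now {1}.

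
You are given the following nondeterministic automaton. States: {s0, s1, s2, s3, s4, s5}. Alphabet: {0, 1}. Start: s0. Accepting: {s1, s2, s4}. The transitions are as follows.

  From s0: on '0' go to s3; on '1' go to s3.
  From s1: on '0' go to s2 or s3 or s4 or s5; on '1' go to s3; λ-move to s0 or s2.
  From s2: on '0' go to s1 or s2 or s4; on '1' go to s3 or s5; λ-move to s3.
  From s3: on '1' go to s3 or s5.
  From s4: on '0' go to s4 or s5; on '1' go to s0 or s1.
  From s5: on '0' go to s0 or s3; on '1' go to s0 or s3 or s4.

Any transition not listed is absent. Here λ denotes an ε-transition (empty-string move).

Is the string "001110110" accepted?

No

Start in {s0}.
Read '0': {s0} → {s3}.
Read '0': {s3} → ∅.
The set is empty and remains empty for the remaining 7 symbols.
The final set ∅ contains no accepting state.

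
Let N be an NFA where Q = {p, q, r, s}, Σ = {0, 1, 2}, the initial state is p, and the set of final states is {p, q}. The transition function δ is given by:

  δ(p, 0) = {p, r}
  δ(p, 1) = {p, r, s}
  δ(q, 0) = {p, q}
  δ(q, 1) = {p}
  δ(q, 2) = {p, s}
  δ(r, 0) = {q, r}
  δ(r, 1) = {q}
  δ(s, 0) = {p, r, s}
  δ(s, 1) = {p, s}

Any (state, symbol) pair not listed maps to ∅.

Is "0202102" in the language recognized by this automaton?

Start in {p}.
Read '0': p→{p, r}; now {p, r}.
Read '2': p→∅, r→∅; now ∅.
The set is empty and remains empty for the remaining 5 symbols.
The final set ∅ contains no accepting state.

No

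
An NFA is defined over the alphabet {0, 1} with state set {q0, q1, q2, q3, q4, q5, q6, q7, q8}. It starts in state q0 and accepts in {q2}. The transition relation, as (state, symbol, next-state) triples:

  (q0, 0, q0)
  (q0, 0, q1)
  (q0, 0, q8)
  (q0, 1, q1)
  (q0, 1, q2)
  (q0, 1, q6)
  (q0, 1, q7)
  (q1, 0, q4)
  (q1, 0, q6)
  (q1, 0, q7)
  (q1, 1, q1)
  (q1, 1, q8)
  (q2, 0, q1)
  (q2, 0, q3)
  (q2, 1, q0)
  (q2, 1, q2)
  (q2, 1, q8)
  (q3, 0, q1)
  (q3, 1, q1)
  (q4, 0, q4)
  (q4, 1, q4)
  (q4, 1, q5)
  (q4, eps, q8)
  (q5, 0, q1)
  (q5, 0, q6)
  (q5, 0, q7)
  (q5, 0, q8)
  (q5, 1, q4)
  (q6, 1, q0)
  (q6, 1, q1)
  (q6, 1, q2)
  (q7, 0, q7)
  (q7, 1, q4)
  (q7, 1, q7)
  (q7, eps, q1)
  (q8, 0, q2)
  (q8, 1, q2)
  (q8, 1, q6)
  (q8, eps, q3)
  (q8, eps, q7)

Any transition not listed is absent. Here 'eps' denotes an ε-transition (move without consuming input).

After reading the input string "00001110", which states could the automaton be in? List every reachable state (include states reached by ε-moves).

{q0, q1, q2, q3, q4, q6, q7, q8}

Start in {q0}.
Read '0': q0→{q0, q1, q8}; union {q0, q1, q8}; ε-closure = {q0, q1, q3, q7, q8}.
Read '0': q0→{q0, q1, q8}, q1→{q4, q6, q7}, q3→{q1}, q7→{q7}, q8→{q2}; union {q0, q1, q2, q4, q6, q7, q8}; ε-closure = {q0, q1, q2, q3, q4, q6, q7, q8}.
Read '0': q0→{q0, q1, q8}, q1→{q4, q6, q7}, q2→{q1, q3}, q3→{q1}, q4→{q4}, q6→∅, q7→{q7}, q8→{q2}; now {q0, q1, q2, q3, q4, q6, q7, q8}.
Read '0': q0→{q0, q1, q8}, q1→{q4, q6, q7}, q2→{q1, q3}, q3→{q1}, q4→{q4}, q6→∅, q7→{q7}, q8→{q2}; now {q0, q1, q2, q3, q4, q6, q7, q8}.
Read '1': q0→{q1, q2, q6, q7}, q1→{q1, q8}, q2→{q0, q2, q8}, q3→{q1}, q4→{q4, q5}, q6→{q0, q1, q2}, q7→{q4, q7}, q8→{q2, q6}; union {q0, q1, q2, q4, q5, q6, q7, q8}; ε-closure = {q0, q1, q2, q3, q4, q5, q6, q7, q8}.
Read '1': q0→{q1, q2, q6, q7}, q1→{q1, q8}, q2→{q0, q2, q8}, q3→{q1}, q4→{q4, q5}, q5→{q4}, q6→{q0, q1, q2}, q7→{q4, q7}, q8→{q2, q6}; union {q0, q1, q2, q4, q5, q6, q7, q8}; ε-closure = {q0, q1, q2, q3, q4, q5, q6, q7, q8}.
Read '1': q0→{q1, q2, q6, q7}, q1→{q1, q8}, q2→{q0, q2, q8}, q3→{q1}, q4→{q4, q5}, q5→{q4}, q6→{q0, q1, q2}, q7→{q4, q7}, q8→{q2, q6}; union {q0, q1, q2, q4, q5, q6, q7, q8}; ε-closure = {q0, q1, q2, q3, q4, q5, q6, q7, q8}.
Read '0': q0→{q0, q1, q8}, q1→{q4, q6, q7}, q2→{q1, q3}, q3→{q1}, q4→{q4}, q5→{q1, q6, q7, q8}, q6→∅, q7→{q7}, q8→{q2}; now {q0, q1, q2, q3, q4, q6, q7, q8}.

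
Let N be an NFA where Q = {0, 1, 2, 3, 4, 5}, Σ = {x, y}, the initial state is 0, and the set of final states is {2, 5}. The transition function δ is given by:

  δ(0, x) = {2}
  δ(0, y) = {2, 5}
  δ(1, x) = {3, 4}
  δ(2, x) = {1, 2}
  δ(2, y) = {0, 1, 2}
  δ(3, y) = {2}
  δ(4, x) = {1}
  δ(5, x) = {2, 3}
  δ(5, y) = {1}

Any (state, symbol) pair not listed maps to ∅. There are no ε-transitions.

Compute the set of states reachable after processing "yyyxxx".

Start in {0}.
Read 'y': 0→{2, 5}; now {2, 5}.
Read 'y': 2→{0, 1, 2}, 5→{1}; now {0, 1, 2}.
Read 'y': 0→{2, 5}, 1→∅, 2→{0, 1, 2}; now {0, 1, 2, 5}.
Read 'x': 0→{2}, 1→{3, 4}, 2→{1, 2}, 5→{2, 3}; now {1, 2, 3, 4}.
Read 'x': 1→{3, 4}, 2→{1, 2}, 3→∅, 4→{1}; now {1, 2, 3, 4}.
Read 'x': 1→{3, 4}, 2→{1, 2}, 3→∅, 4→{1}; now {1, 2, 3, 4}.

{1, 2, 3, 4}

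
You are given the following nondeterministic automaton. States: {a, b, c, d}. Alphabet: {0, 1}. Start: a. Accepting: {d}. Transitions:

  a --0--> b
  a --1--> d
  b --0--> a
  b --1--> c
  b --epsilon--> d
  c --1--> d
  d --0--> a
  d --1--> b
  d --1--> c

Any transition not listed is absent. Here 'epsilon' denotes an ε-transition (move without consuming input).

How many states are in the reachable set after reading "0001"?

3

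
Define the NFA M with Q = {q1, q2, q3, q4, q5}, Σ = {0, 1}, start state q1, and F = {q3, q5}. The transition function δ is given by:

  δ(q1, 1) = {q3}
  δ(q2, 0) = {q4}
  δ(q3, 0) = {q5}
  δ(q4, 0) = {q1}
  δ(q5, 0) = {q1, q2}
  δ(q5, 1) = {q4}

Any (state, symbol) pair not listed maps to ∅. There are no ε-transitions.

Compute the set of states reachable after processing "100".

Start in {q1}.
Read '1': {q1} → {q3}.
Read '0': {q3} → {q5}.
Read '0': {q5} → {q1, q2}.

{q1, q2}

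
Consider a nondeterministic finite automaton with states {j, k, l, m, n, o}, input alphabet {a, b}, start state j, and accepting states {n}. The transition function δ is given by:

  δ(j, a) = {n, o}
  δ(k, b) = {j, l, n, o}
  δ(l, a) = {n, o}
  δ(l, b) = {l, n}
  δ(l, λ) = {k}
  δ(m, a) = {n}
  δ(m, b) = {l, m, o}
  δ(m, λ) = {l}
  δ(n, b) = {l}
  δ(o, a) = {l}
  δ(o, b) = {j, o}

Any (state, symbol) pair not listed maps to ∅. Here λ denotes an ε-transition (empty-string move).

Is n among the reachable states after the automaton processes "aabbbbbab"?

Yes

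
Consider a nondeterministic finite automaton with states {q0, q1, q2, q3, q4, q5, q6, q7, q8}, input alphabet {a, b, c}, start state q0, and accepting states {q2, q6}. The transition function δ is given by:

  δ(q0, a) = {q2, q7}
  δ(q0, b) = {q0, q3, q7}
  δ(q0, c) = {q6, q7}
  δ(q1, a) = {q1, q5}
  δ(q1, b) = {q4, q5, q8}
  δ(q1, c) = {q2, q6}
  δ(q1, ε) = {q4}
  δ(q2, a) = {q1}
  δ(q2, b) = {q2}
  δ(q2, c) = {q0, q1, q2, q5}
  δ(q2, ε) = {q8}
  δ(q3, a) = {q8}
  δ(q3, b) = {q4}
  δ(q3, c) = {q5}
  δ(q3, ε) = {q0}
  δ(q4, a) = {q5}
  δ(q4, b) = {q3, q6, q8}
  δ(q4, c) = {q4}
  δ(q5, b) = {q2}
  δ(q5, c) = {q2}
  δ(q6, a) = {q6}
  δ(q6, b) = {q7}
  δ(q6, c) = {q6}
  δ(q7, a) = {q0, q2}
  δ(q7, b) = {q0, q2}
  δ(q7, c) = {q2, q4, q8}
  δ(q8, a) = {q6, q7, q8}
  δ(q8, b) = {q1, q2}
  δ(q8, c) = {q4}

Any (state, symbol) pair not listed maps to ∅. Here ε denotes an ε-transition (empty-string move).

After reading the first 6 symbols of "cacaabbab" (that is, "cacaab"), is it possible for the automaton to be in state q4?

Yes

Start in {q0}.
Read 'c': {q0} → {q6, q7}.
Read 'a': {q6, q7} → {q0, q2, q6, q8}.
Read 'c': {q0, q2, q6, q8} → {q0, q1, q2, q4, q5, q6, q7, q8}.
Read 'a': {q0, q1, q2, q4, q5, q6, q7, q8} → {q0, q1, q2, q4, q5, q6, q7, q8}.
Read 'a': {q0, q1, q2, q4, q5, q6, q7, q8} → {q0, q1, q2, q4, q5, q6, q7, q8}.
Read 'b': {q0, q1, q2, q4, q5, q6, q7, q8} → {q0, q1, q2, q3, q4, q5, q6, q7, q8}.
State q4 is in {q0, q1, q2, q3, q4, q5, q6, q7, q8}.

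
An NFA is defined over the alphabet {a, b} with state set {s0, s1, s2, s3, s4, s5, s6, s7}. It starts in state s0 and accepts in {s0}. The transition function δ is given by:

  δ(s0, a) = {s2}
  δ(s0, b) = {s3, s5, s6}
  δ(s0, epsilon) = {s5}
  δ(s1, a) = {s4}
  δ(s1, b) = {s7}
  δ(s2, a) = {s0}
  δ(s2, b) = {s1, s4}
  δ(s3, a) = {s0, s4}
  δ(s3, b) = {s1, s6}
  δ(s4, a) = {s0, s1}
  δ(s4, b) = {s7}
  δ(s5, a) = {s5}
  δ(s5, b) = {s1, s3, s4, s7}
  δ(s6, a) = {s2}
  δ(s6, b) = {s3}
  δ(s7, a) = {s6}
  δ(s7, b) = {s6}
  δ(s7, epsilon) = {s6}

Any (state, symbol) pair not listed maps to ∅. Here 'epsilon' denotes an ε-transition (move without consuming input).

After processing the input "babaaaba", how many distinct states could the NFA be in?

6

Start: ε-closure({s0}) = {s0, s5}.
Read 'b': {s0, s5} → {s1, s3, s4, s5, s6, s7}.
Read 'a': {s1, s3, s4, s5, s6, s7} → {s0, s1, s2, s4, s5, s6}.
Read 'b': {s0, s1, s2, s4, s5, s6} → {s1, s3, s4, s5, s6, s7}.
Read 'a': {s1, s3, s4, s5, s6, s7} → {s0, s1, s2, s4, s5, s6}.
Read 'a': {s0, s1, s2, s4, s5, s6} → {s0, s1, s2, s4, s5}.
Read 'a': {s0, s1, s2, s4, s5} → {s0, s1, s2, s4, s5}.
Read 'b': {s0, s1, s2, s4, s5} → {s1, s3, s4, s5, s6, s7}.
Read 'a': {s1, s3, s4, s5, s6, s7} → {s0, s1, s2, s4, s5, s6}.
That set has 6 states.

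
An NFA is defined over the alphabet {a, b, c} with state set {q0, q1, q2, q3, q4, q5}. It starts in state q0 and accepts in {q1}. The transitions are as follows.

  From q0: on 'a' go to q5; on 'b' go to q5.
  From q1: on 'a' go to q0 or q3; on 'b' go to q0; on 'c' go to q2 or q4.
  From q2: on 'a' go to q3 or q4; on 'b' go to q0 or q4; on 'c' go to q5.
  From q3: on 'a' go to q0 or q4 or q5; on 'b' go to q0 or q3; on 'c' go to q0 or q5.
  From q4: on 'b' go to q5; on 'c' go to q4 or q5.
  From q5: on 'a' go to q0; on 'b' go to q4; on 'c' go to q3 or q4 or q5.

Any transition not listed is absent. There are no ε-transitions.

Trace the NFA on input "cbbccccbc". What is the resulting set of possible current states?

Start in {q0}.
Read 'c': q0→∅; now ∅.
The set is empty and remains empty for the remaining 8 symbols.

∅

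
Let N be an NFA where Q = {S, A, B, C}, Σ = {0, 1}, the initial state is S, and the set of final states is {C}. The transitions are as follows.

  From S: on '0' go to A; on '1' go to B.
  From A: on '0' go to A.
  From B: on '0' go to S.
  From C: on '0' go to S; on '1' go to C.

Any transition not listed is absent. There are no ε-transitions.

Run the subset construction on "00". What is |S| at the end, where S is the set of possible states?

1

Start in {S}.
Read '0': S→{A}; now {A}.
Read '0': A→{A}; now {A}.
That set has 1 state.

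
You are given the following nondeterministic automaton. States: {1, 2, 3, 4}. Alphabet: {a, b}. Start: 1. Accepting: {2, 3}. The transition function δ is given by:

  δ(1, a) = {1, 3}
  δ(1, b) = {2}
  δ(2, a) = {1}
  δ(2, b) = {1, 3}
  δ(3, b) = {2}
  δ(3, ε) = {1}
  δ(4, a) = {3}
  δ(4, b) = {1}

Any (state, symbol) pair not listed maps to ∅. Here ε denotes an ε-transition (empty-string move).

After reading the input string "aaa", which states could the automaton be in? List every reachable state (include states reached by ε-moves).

Start in {1}.
Read 'a': 1→{1, 3}; now {1, 3}.
Read 'a': 1→{1, 3}, 3→∅; now {1, 3}.
Read 'a': 1→{1, 3}, 3→∅; now {1, 3}.

{1, 3}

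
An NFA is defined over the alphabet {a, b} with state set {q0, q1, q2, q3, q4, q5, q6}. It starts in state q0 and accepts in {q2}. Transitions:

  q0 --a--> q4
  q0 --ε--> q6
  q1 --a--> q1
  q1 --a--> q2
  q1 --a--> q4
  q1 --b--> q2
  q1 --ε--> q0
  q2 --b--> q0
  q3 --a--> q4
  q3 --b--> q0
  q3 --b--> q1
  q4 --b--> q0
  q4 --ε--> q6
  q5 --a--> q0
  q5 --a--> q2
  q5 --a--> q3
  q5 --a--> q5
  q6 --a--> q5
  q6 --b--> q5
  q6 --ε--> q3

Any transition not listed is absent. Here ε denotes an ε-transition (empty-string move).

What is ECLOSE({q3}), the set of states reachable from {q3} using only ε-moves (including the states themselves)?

{q3}

Begin with {q3}.
No ε-moves leave this set, so the closure equals the set itself.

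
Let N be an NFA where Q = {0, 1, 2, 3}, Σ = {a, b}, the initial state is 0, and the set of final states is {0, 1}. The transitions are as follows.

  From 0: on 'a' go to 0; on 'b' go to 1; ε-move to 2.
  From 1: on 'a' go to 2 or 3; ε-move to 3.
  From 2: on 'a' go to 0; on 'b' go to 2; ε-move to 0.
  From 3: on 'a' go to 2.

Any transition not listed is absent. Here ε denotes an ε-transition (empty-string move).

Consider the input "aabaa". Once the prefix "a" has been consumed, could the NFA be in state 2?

Yes

Start: ε-closure({0}) = {0, 2}.
Read 'a': {0, 2} → {0, 2}.
State 2 is in {0, 2}.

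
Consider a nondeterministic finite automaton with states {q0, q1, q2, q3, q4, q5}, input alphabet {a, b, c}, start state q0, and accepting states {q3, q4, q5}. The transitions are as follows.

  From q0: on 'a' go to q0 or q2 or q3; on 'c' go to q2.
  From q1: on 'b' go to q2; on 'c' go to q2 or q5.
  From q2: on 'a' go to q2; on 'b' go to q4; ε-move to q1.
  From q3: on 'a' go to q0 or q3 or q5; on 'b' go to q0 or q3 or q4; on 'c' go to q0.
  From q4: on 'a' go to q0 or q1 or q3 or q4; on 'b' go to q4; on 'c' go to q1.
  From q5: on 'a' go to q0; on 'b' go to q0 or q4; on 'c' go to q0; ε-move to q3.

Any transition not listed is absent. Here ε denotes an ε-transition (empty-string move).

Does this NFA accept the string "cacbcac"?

Yes

Start in {q0}.
Read 'c': q0→{q2}; union {q2}; ε-closure = {q1, q2}.
Read 'a': q1→∅, q2→{q2}; union {q2}; ε-closure = {q1, q2}.
Read 'c': q1→{q2, q5}, q2→∅; union {q2, q5}; ε-closure = {q1, q2, q3, q5}.
Read 'b': q1→{q2}, q2→{q4}, q3→{q0, q3, q4}, q5→{q0, q4}; union {q0, q2, q3, q4}; ε-closure = {q0, q1, q2, q3, q4}.
Read 'c': q0→{q2}, q1→{q2, q5}, q2→∅, q3→{q0}, q4→{q1}; union {q0, q1, q2, q5}; ε-closure = {q0, q1, q2, q3, q5}.
Read 'a': q0→{q0, q2, q3}, q1→∅, q2→{q2}, q3→{q0, q3, q5}, q5→{q0}; union {q0, q2, q3, q5}; ε-closure = {q0, q1, q2, q3, q5}.
Read 'c': q0→{q2}, q1→{q2, q5}, q2→∅, q3→{q0}, q5→{q0}; union {q0, q2, q5}; ε-closure = {q0, q1, q2, q3, q5}.
The final set {q0, q1, q2, q3, q5} contains the accepting states q3, q5.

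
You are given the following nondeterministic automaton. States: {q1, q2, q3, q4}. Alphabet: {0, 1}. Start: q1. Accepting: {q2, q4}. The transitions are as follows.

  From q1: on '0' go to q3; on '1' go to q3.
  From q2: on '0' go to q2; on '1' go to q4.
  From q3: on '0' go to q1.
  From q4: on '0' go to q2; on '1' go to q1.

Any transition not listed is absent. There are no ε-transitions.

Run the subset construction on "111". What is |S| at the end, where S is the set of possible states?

Start in {q1}.
Read '1': {q1} → {q3}.
Read '1': {q3} → ∅.
The set is empty and remains empty for the remaining 1 symbol.
That set has 0 states.

0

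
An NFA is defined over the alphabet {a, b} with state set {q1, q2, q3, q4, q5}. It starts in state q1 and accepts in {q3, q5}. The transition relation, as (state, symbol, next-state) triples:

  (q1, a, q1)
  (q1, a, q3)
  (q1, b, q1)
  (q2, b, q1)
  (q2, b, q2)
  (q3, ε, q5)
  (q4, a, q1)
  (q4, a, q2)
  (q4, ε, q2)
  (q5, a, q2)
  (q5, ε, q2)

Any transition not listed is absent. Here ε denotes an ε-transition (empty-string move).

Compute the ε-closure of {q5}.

Begin with {q5}.
ε-move q5 → q2; add q2.

{q2, q5}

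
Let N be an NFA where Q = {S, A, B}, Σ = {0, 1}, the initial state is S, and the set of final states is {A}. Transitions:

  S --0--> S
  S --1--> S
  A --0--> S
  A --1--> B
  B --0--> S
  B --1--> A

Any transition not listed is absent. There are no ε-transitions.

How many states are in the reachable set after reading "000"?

1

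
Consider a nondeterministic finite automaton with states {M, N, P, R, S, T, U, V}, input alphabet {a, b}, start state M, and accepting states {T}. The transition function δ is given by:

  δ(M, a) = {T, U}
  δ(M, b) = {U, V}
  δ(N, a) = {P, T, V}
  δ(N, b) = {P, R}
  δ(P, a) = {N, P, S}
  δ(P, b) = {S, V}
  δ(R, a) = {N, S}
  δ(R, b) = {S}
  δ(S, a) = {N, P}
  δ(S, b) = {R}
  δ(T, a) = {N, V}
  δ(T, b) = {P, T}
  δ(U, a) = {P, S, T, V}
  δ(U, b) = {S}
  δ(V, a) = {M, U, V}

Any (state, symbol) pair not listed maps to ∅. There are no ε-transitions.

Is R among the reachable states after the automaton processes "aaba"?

No

Start in {M}.
Read 'a': M→{T, U}; now {T, U}.
Read 'a': T→{N, V}, U→{P, S, T, V}; now {N, P, S, T, V}.
Read 'b': N→{P, R}, P→{S, V}, S→{R}, T→{P, T}, V→∅; now {P, R, S, T, V}.
Read 'a': P→{N, P, S}, R→{N, S}, S→{N, P}, T→{N, V}, V→{M, U, V}; now {M, N, P, S, U, V}.
State R is not in {M, N, P, S, U, V}.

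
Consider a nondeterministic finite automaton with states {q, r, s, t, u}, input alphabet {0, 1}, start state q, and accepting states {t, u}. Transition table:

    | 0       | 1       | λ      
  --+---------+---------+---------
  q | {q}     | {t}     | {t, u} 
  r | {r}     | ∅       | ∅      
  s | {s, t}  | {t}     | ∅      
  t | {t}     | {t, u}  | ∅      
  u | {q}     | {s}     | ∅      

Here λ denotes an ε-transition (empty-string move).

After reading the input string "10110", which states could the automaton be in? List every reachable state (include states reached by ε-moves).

{q, s, t, u}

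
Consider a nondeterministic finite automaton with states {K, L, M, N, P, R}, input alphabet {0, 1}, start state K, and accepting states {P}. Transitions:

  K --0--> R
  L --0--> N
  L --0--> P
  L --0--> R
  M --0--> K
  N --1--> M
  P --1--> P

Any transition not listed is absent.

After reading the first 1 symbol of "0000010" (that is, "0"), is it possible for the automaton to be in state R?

Yes

Start in {K}.
Read '0': K→{R}; now {R}.
State R is in {R}.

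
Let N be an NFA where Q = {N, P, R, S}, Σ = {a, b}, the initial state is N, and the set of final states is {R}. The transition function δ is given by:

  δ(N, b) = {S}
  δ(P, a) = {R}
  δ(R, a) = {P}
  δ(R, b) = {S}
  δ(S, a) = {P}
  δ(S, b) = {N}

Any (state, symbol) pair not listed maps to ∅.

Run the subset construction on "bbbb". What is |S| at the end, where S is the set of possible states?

1

Start in {N}.
Read 'b': N→{S}; now {S}.
Read 'b': S→{N}; now {N}.
Read 'b': N→{S}; now {S}.
Read 'b': S→{N}; now {N}.
That set has 1 state.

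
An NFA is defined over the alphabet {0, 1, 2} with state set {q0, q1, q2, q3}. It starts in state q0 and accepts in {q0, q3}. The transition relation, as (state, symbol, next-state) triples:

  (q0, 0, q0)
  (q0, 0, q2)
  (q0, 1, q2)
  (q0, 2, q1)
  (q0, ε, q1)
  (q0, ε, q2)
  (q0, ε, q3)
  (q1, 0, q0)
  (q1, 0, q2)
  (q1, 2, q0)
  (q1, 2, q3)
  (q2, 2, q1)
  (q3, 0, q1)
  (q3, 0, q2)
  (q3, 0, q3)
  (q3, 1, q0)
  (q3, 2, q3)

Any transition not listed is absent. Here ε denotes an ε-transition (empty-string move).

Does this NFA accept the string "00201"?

Yes

Start: ε-closure({q0}) = {q0, q1, q2, q3}.
Read '0': q0→{q0, q2}, q1→{q0, q2}, q2→∅, q3→{q1, q2, q3}; now {q0, q1, q2, q3}.
Read '0': q0→{q0, q2}, q1→{q0, q2}, q2→∅, q3→{q1, q2, q3}; now {q0, q1, q2, q3}.
Read '2': q0→{q1}, q1→{q0, q3}, q2→{q1}, q3→{q3}; union {q0, q1, q3}; ε-closure = {q0, q1, q2, q3}.
Read '0': q0→{q0, q2}, q1→{q0, q2}, q2→∅, q3→{q1, q2, q3}; now {q0, q1, q2, q3}.
Read '1': q0→{q2}, q1→∅, q2→∅, q3→{q0}; union {q0, q2}; ε-closure = {q0, q1, q2, q3}.
The final set {q0, q1, q2, q3} contains the accepting states q0, q3.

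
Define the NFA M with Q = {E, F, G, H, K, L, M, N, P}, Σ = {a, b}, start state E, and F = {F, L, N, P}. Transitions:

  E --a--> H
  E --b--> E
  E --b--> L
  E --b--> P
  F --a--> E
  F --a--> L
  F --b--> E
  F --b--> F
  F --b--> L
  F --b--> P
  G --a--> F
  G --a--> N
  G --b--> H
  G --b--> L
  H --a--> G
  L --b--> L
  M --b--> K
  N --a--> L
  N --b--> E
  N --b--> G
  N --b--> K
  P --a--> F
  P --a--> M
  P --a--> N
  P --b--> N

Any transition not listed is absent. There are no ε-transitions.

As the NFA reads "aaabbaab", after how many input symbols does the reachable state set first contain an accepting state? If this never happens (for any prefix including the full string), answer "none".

Start in {E}.
Read 'a': {E} → {H}.
Read 'a': {H} → {G}.
Read 'a': {G} → {F, N}.
None of the earlier sets intersect F, but {F, N} does.

3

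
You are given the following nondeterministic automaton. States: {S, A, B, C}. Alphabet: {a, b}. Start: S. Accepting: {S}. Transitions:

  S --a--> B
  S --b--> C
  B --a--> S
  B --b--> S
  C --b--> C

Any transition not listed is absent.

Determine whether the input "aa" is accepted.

Yes

Start in {S}.
Read 'a': {S} → {B}.
Read 'a': {B} → {S}.
The final set {S} contains the accepting state S.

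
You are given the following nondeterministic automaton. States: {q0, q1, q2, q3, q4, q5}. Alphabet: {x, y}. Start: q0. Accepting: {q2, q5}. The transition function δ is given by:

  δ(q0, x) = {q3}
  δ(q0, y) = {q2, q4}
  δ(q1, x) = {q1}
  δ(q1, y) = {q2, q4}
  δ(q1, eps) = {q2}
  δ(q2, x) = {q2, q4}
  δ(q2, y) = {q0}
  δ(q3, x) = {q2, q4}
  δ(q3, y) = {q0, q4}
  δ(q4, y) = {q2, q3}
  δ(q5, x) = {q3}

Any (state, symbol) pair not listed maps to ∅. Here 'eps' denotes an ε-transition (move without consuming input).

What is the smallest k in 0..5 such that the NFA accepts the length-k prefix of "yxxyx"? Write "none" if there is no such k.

Start in {q0}.
Read 'y': q0→{q2, q4}; now {q2, q4}.
None of the earlier sets intersect F, but {q2, q4} does.

1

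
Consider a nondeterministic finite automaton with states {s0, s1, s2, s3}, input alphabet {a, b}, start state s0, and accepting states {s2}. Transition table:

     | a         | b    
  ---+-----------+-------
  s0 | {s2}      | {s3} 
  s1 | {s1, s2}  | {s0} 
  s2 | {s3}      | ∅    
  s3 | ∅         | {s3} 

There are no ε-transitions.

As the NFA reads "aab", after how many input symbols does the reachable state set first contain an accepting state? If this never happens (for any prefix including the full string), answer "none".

1

Start in {s0}.
Read 'a': {s0} → {s2}.
None of the earlier sets intersect F, but {s2} does.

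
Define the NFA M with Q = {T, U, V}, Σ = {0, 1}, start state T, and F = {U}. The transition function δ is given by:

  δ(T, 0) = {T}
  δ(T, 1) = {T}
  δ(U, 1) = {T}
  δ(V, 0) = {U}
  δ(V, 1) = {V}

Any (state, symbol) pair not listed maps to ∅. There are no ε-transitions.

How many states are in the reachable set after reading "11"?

Start in {T}.
Read '1': {T} → {T}.
Read '1': {T} → {T}.
That set has 1 state.

1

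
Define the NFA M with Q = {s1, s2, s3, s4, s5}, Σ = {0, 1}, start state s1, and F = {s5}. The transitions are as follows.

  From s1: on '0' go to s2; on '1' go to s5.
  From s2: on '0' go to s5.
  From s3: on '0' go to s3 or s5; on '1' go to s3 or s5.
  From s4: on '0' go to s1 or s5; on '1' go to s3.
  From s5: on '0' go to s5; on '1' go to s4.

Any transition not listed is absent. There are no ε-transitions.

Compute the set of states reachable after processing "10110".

{s3, s5}

Start in {s1}.
Read '1': {s1} → {s5}.
Read '0': {s5} → {s5}.
Read '1': {s5} → {s4}.
Read '1': {s4} → {s3}.
Read '0': {s3} → {s3, s5}.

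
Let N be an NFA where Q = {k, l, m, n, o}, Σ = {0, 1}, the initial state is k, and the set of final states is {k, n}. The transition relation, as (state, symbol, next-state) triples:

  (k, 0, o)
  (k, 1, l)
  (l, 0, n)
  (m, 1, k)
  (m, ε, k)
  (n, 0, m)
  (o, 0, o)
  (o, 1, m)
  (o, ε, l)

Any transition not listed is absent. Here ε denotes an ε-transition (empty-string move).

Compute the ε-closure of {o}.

Begin with {o}.
ε-move o → l; add l.

{l, o}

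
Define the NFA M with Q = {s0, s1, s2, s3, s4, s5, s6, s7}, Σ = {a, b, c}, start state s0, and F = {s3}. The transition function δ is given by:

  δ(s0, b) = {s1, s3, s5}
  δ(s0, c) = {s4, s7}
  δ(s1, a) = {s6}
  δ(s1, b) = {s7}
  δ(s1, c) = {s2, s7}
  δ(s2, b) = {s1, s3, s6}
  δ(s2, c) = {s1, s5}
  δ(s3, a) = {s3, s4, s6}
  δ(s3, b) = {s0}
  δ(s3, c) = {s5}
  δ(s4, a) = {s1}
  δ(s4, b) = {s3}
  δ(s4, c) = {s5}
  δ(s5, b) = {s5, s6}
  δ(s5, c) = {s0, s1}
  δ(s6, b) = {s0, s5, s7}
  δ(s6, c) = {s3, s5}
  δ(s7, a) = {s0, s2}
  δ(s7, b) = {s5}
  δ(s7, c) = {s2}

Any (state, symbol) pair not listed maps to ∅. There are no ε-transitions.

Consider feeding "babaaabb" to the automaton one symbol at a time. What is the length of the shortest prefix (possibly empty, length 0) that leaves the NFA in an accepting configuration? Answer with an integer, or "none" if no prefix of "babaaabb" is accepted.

Start in {s0}.
Read 'b': s0→{s1, s3, s5}; now {s1, s3, s5}.
None of the earlier sets intersect F, but {s1, s3, s5} does.

1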